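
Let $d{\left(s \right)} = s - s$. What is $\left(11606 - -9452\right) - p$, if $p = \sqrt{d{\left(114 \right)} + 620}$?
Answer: $21058 - 2 \sqrt{155} \approx 21033.0$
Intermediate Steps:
$d{\left(s \right)} = 0$
$p = 2 \sqrt{155}$ ($p = \sqrt{0 + 620} = \sqrt{620} = 2 \sqrt{155} \approx 24.9$)
$\left(11606 - -9452\right) - p = \left(11606 - -9452\right) - 2 \sqrt{155} = \left(11606 + 9452\right) - 2 \sqrt{155} = 21058 - 2 \sqrt{155}$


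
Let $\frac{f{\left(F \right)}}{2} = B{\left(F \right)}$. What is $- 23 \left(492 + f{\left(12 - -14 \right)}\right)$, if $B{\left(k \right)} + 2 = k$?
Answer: $-12420$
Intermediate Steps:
$B{\left(k \right)} = -2 + k$
$f{\left(F \right)} = -4 + 2 F$ ($f{\left(F \right)} = 2 \left(-2 + F\right) = -4 + 2 F$)
$- 23 \left(492 + f{\left(12 - -14 \right)}\right) = - 23 \left(492 - \left(4 - 2 \left(12 - -14\right)\right)\right) = - 23 \left(492 - \left(4 - 2 \left(12 + 14\right)\right)\right) = - 23 \left(492 + \left(-4 + 2 \cdot 26\right)\right) = - 23 \left(492 + \left(-4 + 52\right)\right) = - 23 \left(492 + 48\right) = \left(-23\right) 540 = -12420$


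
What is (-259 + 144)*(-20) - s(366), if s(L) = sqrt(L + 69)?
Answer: 2300 - sqrt(435) ≈ 2279.1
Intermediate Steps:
s(L) = sqrt(69 + L)
(-259 + 144)*(-20) - s(366) = (-259 + 144)*(-20) - sqrt(69 + 366) = -115*(-20) - sqrt(435) = 2300 - sqrt(435)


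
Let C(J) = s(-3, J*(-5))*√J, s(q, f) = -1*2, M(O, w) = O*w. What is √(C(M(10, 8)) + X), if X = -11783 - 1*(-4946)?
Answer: √(-6837 - 8*√5) ≈ 82.794*I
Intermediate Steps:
s(q, f) = -2
C(J) = -2*√J
X = -6837 (X = -11783 + 4946 = -6837)
√(C(M(10, 8)) + X) = √(-2*4*√5 - 6837) = √(-8*√5 - 6837) = √(-6837 - 8*√5)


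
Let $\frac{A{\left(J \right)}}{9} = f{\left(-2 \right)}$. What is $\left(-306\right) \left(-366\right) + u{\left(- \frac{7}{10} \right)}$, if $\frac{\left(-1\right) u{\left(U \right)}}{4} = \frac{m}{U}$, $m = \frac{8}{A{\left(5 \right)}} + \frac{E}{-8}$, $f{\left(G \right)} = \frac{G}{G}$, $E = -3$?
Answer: $\frac{1008029}{9} \approx 1.12 \cdot 10^{5}$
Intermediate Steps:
$f{\left(G \right)} = 1$
$A{\left(J \right)} = 9$ ($A{\left(J \right)} = 9 \cdot 1 = 9$)
$m = \frac{91}{72}$ ($m = \frac{8}{9} - \frac{3}{-8} = 8 \cdot \frac{1}{9} - - \frac{3}{8} = \frac{8}{9} + \frac{3}{8} = \frac{91}{72} \approx 1.2639$)
$u{\left(U \right)} = - \frac{91}{18 U}$ ($u{\left(U \right)} = - 4 \frac{91}{72 U} = - \frac{91}{18 U}$)
$\left(-306\right) \left(-366\right) + u{\left(- \frac{7}{10} \right)} = \left(-306\right) \left(-366\right) - \frac{91}{18 \left(- \frac{7}{10}\right)} = 111996 - \frac{91}{18 \left(\left(-7\right) \frac{1}{10}\right)} = 111996 - \frac{91}{18 \left(- \frac{7}{10}\right)} = 111996 - - \frac{65}{9} = 111996 + \frac{65}{9} = \frac{1008029}{9}$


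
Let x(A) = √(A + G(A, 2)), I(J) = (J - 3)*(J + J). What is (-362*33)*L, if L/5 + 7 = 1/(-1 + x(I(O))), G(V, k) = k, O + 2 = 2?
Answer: 358380 - 59730*√2 ≈ 2.7391e+5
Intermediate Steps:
O = 0 (O = -2 + 2 = 0)
I(J) = 2*J*(-3 + J) (I(J) = (-3 + J)*(2*J) = 2*J*(-3 + J))
x(A) = √(2 + A) (x(A) = √(A + 2) = √(2 + A))
L = -35 + 5/(-1 + √2) (L = -35 + 5/(-1 + √(2 + 2*0*(-3 + 0))) = -35 + 5/(-1 + √(2 + 2*0*(-3))) = -35 + 5/(-1 + √(2 + 0)) = -35 + 5/(-1 + √2) ≈ -22.929)
(-362*33)*L = (-362*33)*(-30 + 5*√2) = -11946*(-30 + 5*√2) = 358380 - 59730*√2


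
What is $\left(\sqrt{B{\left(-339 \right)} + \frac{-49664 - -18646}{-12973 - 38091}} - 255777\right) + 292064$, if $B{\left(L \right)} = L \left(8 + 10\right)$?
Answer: $36287 + \frac{i \sqrt{5883719285}}{982} \approx 36287.0 + 78.111 i$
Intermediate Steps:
$B{\left(L \right)} = 18 L$ ($B{\left(L \right)} = L 18 = 18 L$)
$\left(\sqrt{B{\left(-339 \right)} + \frac{-49664 - -18646}{-12973 - 38091}} - 255777\right) + 292064 = \left(\sqrt{18 \left(-339\right) + \frac{-49664 - -18646}{-12973 - 38091}} - 255777\right) + 292064 = \left(\sqrt{-6102 + \frac{-49664 + \left(-5787 + 24433\right)}{-51064}} - 255777\right) + 292064 = \left(\sqrt{-6102 + \left(-49664 + 18646\right) \left(- \frac{1}{51064}\right)} - 255777\right) + 292064 = \left(\sqrt{-6102 - - \frac{1193}{1964}} - 255777\right) + 292064 = \left(\sqrt{-6102 + \frac{1193}{1964}} - 255777\right) + 292064 = \left(\sqrt{- \frac{11983135}{1964}} - 255777\right) + 292064 = \left(\frac{i \sqrt{5883719285}}{982} - 255777\right) + 292064 = \left(-255777 + \frac{i \sqrt{5883719285}}{982}\right) + 292064 = 36287 + \frac{i \sqrt{5883719285}}{982}$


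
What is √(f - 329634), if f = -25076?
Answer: I*√354710 ≈ 595.58*I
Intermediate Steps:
√(f - 329634) = √(-25076 - 329634) = √(-354710) = I*√354710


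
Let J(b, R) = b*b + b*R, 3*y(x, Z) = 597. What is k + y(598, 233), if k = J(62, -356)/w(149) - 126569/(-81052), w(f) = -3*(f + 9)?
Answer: 66541453/278396 ≈ 239.02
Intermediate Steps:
y(x, Z) = 199 (y(x, Z) = (⅓)*597 = 199)
w(f) = -27 - 3*f (w(f) = -3*(9 + f) = -27 - 3*f)
J(b, R) = b² + R*b
k = 11140649/278396 (k = (62*(-356 + 62))/(-27 - 3*149) - 126569/(-81052) = (62*(-294))/(-27 - 447) - 126569*(-1/81052) = -18228/(-474) + 5503/3524 = -18228*(-1/474) + 5503/3524 = 3038/79 + 5503/3524 = 11140649/278396 ≈ 40.017)
k + y(598, 233) = 11140649/278396 + 199 = 66541453/278396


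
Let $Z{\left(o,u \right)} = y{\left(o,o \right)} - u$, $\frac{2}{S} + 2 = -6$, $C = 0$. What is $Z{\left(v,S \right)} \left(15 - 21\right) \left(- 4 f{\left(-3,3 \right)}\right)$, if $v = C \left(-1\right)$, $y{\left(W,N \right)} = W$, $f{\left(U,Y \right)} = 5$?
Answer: $30$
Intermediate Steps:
$S = - \frac{1}{4}$ ($S = \frac{2}{-2 - 6} = \frac{2}{-8} = 2 \left(- \frac{1}{8}\right) = - \frac{1}{4} \approx -0.25$)
$v = 0$ ($v = 0 \left(-1\right) = 0$)
$Z{\left(o,u \right)} = o - u$
$Z{\left(v,S \right)} \left(15 - 21\right) \left(- 4 f{\left(-3,3 \right)}\right) = \left(0 - - \frac{1}{4}\right) \left(15 - 21\right) \left(\left(-4\right) 5\right) = \left(0 + \frac{1}{4}\right) \left(-6\right) \left(-20\right) = \frac{1}{4} \left(-6\right) \left(-20\right) = \left(- \frac{3}{2}\right) \left(-20\right) = 30$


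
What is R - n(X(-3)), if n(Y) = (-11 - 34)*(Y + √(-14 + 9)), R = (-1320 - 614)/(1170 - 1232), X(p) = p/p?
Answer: 2362/31 + 45*I*√5 ≈ 76.194 + 100.62*I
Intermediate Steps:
X(p) = 1
R = 967/31 (R = -1934/(-62) = -1934*(-1/62) = 967/31 ≈ 31.194)
n(Y) = -45*Y - 45*I*√5 (n(Y) = -45*(Y + √(-5)) = -45*(Y + I*√5) = -45*Y - 45*I*√5)
R - n(X(-3)) = 967/31 - (-45*1 - 45*I*√5) = 967/31 - (-45 - 45*I*√5) = 967/31 + (45 + 45*I*√5) = 2362/31 + 45*I*√5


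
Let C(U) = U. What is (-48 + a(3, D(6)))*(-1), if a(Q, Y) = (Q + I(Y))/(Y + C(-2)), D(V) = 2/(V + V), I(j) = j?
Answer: 547/11 ≈ 49.727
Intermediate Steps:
D(V) = 1/V (D(V) = 2/((2*V)) = 2*(1/(2*V)) = 1/V)
a(Q, Y) = (Q + Y)/(-2 + Y) (a(Q, Y) = (Q + Y)/(Y - 2) = (Q + Y)/(-2 + Y))
(-48 + a(3, D(6)))*(-1) = (-48 + (3 + 1/6)/(-2 + 1/6))*(-1) = (-48 + (3 + ⅙)/(-2 + ⅙))*(-1) = (-48 + (19/6)/(-11/6))*(-1) = (-48 - 6/11*19/6)*(-1) = (-48 - 19/11)*(-1) = -547/11*(-1) = 547/11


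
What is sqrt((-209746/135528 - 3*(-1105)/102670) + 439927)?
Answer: sqrt(53235865782787559387097)/347866494 ≈ 663.27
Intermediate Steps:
sqrt((-209746/135528 - 3*(-1105)/102670) + 439927) = sqrt((-209746*1/135528 + 3315*(1/102670)) + 439927) = sqrt((-104873/67764 + 663/20534) + 439927) = sqrt(-1054267325/695732988 + 439927) = sqrt(306070671944551/695732988) = sqrt(53235865782787559387097)/347866494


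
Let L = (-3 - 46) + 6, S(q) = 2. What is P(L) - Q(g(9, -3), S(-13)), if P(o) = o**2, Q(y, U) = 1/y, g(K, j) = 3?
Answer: 5546/3 ≈ 1848.7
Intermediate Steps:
L = -43 (L = -49 + 6 = -43)
P(L) - Q(g(9, -3), S(-13)) = (-43)**2 - 1/3 = 1849 - 1*1/3 = 1849 - 1/3 = 5546/3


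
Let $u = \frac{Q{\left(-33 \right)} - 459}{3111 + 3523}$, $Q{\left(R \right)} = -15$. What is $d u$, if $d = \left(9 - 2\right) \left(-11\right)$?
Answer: $\frac{18249}{3317} \approx 5.5017$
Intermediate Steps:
$u = - \frac{237}{3317}$ ($u = \frac{-15 - 459}{3111 + 3523} = - \frac{474}{6634} = \left(-474\right) \frac{1}{6634} = - \frac{237}{3317} \approx -0.07145$)
$d = -77$ ($d = 7 \left(-11\right) = -77$)
$d u = \left(-77\right) \left(- \frac{237}{3317}\right) = \frac{18249}{3317}$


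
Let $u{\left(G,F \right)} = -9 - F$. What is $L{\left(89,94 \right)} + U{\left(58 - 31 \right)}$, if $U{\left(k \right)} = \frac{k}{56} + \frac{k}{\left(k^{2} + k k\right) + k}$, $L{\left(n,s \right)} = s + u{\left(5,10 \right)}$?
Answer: $\frac{232541}{3080} \approx 75.5$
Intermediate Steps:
$L{\left(n,s \right)} = -19 + s$ ($L{\left(n,s \right)} = s - 19 = -19 + s$)
$U{\left(k \right)} = \frac{k}{56} + \frac{k}{k + 2 k^{2}}$ ($U{\left(k \right)} = k \frac{1}{56} + \frac{k}{\left(k^{2} + k^{2}\right) + k} = \frac{k}{56} + \frac{k}{2 k^{2} + k} = \frac{k}{56} + \frac{k}{k + 2 k^{2}}$)
$L{\left(89,94 \right)} + U{\left(58 - 31 \right)} = \left(-19 + 94\right) + \frac{56 + \left(58 - 31\right) + 2 \left(58 - 31\right)^{2}}{56 \left(1 + 2 \left(58 - 31\right)\right)} = 75 + \frac{56 + 27 + 2 \cdot 27^{2}}{56 \left(1 + 2 \cdot 27\right)} = 75 + \frac{56 + 27 + 2 \cdot 729}{56 \left(1 + 54\right)} = 75 + \frac{56 + 27 + 1458}{56 \cdot 55} = 75 + \frac{1}{56} \cdot \frac{1}{55} \cdot 1541 = 75 + \frac{1541}{3080} = \frac{232541}{3080}$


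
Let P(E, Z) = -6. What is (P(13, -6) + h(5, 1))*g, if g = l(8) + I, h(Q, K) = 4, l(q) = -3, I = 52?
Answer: -98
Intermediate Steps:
g = 49 (g = -3 + 52 = 49)
(P(13, -6) + h(5, 1))*g = (-6 + 4)*49 = -2*49 = -98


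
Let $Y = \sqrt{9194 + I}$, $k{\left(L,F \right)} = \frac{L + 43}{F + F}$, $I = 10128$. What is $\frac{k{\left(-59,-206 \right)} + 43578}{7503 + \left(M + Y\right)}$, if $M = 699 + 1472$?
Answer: $\frac{21711058306}{4818698131} - \frac{2244269 \sqrt{19322}}{4818698131} \approx 4.4408$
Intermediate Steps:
$k{\left(L,F \right)} = \frac{43 + L}{2 F}$
$Y = \sqrt{19322}$ ($Y = \sqrt{9194 + 10128} = \sqrt{19322} \approx 139.0$)
$M = 2171$
$\frac{k{\left(-59,-206 \right)} + 43578}{7503 + \left(M + Y\right)} = \frac{\frac{43 - 59}{2 \left(-206\right)} + 43578}{7503 + \left(2171 + \sqrt{19322}\right)} = \frac{\frac{1}{2} \left(- \frac{1}{206}\right) \left(-16\right) + 43578}{9674 + \sqrt{19322}} = \frac{\frac{4}{103} + 43578}{9674 + \sqrt{19322}} = \frac{4488538}{103 \left(9674 + \sqrt{19322}\right)}$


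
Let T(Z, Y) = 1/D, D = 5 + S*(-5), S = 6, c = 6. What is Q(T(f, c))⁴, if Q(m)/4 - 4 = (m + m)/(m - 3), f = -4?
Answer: 8767700496/130321 ≈ 67278.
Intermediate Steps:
D = -25 (D = 5 + 6*(-5) = 5 - 30 = -25)
T(Z, Y) = -1/25 (T(Z, Y) = 1/(-25) = -1/25)
Q(m) = 16 + 8*m/(-3 + m) (Q(m) = 16 + 4*((m + m)/(m - 3)) = 16 + 4*((2*m)/(-3 + m)) = 16 + 4*(2*m/(-3 + m)) = 16 + 8*m/(-3 + m))
Q(T(f, c))⁴ = (24*(-2 - 1/25)/(-3 - 1/25))⁴ = (24*(-51/25)/(-76/25))⁴ = (24*(-25/76)*(-51/25))⁴ = (306/19)⁴ = 8767700496/130321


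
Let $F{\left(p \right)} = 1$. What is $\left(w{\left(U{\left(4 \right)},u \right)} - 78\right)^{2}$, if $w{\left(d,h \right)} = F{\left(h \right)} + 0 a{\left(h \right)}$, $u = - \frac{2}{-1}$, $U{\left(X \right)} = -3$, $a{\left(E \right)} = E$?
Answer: $5929$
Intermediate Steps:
$u = 2$ ($u = \left(-2\right) \left(-1\right) = 2$)
$w{\left(d,h \right)} = 1$ ($w{\left(d,h \right)} = 1 + 0 h = 1 + 0 = 1$)
$\left(w{\left(U{\left(4 \right)},u \right)} - 78\right)^{2} = \left(1 - 78\right)^{2} = \left(-77\right)^{2} = 5929$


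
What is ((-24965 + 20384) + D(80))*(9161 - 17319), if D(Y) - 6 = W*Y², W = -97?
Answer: 5101809250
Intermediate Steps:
D(Y) = 6 - 97*Y²
((-24965 + 20384) + D(80))*(9161 - 17319) = ((-24965 + 20384) + (6 - 97*80²))*(9161 - 17319) = (-4581 + (6 - 97*6400))*(-8158) = (-4581 + (6 - 620800))*(-8158) = (-4581 - 620794)*(-8158) = -625375*(-8158) = 5101809250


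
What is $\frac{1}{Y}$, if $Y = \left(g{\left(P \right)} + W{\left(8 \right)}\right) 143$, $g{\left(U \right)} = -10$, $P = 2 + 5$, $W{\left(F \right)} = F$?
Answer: $- \frac{1}{286} \approx -0.0034965$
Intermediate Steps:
$P = 7$
$Y = -286$ ($Y = \left(-10 + 8\right) 143 = \left(-2\right) 143 = -286$)
$\frac{1}{Y} = \frac{1}{-286} = - \frac{1}{286}$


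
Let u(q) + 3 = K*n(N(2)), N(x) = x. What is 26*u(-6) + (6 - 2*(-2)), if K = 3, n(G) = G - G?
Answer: -68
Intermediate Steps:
n(G) = 0
u(q) = -3 (u(q) = -3 + 3*0 = -3 + 0 = -3)
26*u(-6) + (6 - 2*(-2)) = 26*(-3) + (6 - 2*(-2)) = -78 + (6 + 4) = -78 + 10 = -68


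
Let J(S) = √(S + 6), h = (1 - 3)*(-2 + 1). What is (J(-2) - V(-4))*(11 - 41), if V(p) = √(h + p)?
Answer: -60 + 30*I*√2 ≈ -60.0 + 42.426*I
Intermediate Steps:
h = 2 (h = -2*(-1) = 2)
J(S) = √(6 + S)
V(p) = √(2 + p)
(J(-2) - V(-4))*(11 - 41) = (√(6 - 2) - √(2 - 4))*(11 - 41) = (√4 - √(-2))*(-30) = (2 - I*√2)*(-30) = -60 + 30*I*√2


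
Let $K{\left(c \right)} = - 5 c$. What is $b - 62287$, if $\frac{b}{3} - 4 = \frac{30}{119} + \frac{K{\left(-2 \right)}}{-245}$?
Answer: $- \frac{51874547}{833} \approx -62274.0$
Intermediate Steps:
$b = \frac{10524}{833}$ ($b = 12 + 3 \left(\frac{30}{119} + \frac{\left(-5\right) \left(-2\right)}{-245}\right) = 12 + 3 \left(30 \cdot \frac{1}{119} + 10 \left(- \frac{1}{245}\right)\right) = 12 + 3 \left(\frac{30}{119} - \frac{2}{49}\right) = 12 + 3 \cdot \frac{176}{833} = 12 + \frac{528}{833} = \frac{10524}{833} \approx 12.634$)
$b - 62287 = \frac{10524}{833} - 62287 = - \frac{51874547}{833}$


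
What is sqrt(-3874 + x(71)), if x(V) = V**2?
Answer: sqrt(1167) ≈ 34.161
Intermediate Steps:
sqrt(-3874 + x(71)) = sqrt(-3874 + 71**2) = sqrt(-3874 + 5041) = sqrt(1167)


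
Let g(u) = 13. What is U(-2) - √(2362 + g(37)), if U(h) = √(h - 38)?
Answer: -5*√95 + 2*I*√10 ≈ -48.734 + 6.3246*I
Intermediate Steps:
U(h) = √(-38 + h)
U(-2) - √(2362 + g(37)) = √(-38 - 2) - √(2362 + 13) = √(-40) - √2375 = 2*I*√10 - 5*√95 = -5*√95 + 2*I*√10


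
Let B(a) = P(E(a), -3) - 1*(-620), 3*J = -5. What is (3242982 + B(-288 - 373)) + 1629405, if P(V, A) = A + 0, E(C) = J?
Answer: 4873004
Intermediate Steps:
J = -5/3 (J = (⅓)*(-5) = -5/3 ≈ -1.6667)
E(C) = -5/3
P(V, A) = A
B(a) = 617 (B(a) = -3 - 1*(-620) = -3 + 620 = 617)
(3242982 + B(-288 - 373)) + 1629405 = (3242982 + 617) + 1629405 = 3243599 + 1629405 = 4873004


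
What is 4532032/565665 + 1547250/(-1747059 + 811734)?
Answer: 14949767374/2351469405 ≈ 6.3576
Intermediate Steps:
4532032/565665 + 1547250/(-1747059 + 811734) = 4532032*(1/565665) + 1547250/(-935325) = 4532032/565665 + 1547250*(-1/935325) = 4532032/565665 - 20630/12471 = 14949767374/2351469405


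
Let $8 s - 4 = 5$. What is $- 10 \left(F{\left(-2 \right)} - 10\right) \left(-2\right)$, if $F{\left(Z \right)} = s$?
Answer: $- \frac{355}{2} \approx -177.5$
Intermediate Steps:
$s = \frac{9}{8}$ ($s = \frac{1}{2} + \frac{1}{8} \cdot 5 = \frac{1}{2} + \frac{5}{8} = \frac{9}{8} \approx 1.125$)
$F{\left(Z \right)} = \frac{9}{8}$
$- 10 \left(F{\left(-2 \right)} - 10\right) \left(-2\right) = - 10 \left(\frac{9}{8} - 10\right) \left(-2\right) = \left(-10\right) \left(- \frac{71}{8}\right) \left(-2\right) = \frac{355}{4} \left(-2\right) = - \frac{355}{2}$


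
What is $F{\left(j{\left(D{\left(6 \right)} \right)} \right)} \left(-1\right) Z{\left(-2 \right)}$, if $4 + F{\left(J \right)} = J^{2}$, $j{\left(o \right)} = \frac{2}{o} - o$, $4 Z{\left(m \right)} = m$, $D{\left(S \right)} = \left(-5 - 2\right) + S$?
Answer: $- \frac{3}{2} \approx -1.5$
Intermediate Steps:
$D{\left(S \right)} = -7 + S$
$Z{\left(m \right)} = \frac{m}{4}$
$j{\left(o \right)} = - o + \frac{2}{o}$
$F{\left(J \right)} = -4 + J^{2}$
$F{\left(j{\left(D{\left(6 \right)} \right)} \right)} \left(-1\right) Z{\left(-2 \right)} = \left(-4 + \left(- (-7 + 6) + \frac{2}{-7 + 6}\right)^{2}\right) \left(-1\right) \frac{1}{4} \left(-2\right) = \left(-4 + \left(\left(-1\right) \left(-1\right) + \frac{2}{-1}\right)^{2}\right) \left(-1\right) \left(- \frac{1}{2}\right) = \left(-4 + \left(1 + 2 \left(-1\right)\right)^{2}\right) \left(-1\right) \left(- \frac{1}{2}\right) = \left(-4 + \left(1 - 2\right)^{2}\right) \left(-1\right) \left(- \frac{1}{2}\right) = \left(-4 + \left(-1\right)^{2}\right) \left(-1\right) \left(- \frac{1}{2}\right) = \left(-4 + 1\right) \left(-1\right) \left(- \frac{1}{2}\right) = \left(-3\right) \left(-1\right) \left(- \frac{1}{2}\right) = 3 \left(- \frac{1}{2}\right) = - \frac{3}{2}$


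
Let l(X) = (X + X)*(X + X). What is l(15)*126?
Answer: 113400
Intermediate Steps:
l(X) = 4*X² (l(X) = (2*X)*(2*X) = 4*X²)
l(15)*126 = (4*15²)*126 = (4*225)*126 = 900*126 = 113400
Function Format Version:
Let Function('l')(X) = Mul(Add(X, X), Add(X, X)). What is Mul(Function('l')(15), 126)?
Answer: 113400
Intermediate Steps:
Function('l')(X) = Mul(4, Pow(X, 2)) (Function('l')(X) = Mul(Mul(2, X), Mul(2, X)) = Mul(4, Pow(X, 2)))
Mul(Function('l')(15), 126) = Mul(Mul(4, Pow(15, 2)), 126) = Mul(Mul(4, 225), 126) = Mul(900, 126) = 113400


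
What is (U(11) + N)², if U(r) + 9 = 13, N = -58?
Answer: 2916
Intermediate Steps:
U(r) = 4 (U(r) = -9 + 13 = 4)
(U(11) + N)² = (4 - 58)² = (-54)² = 2916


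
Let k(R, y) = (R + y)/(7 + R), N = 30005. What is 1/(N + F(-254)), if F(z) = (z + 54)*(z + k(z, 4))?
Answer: 247/19908835 ≈ 1.2407e-5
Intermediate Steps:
k(R, y) = (R + y)/(7 + R)
F(z) = (54 + z)*(z + (4 + z)/(7 + z)) (F(z) = (z + 54)*(z + (z + 4)/(7 + z)) = (54 + z)*(z + (4 + z)/(7 + z)))
1/(N + F(-254)) = 1/(30005 + (216 + (-254)³ + 62*(-254)² + 436*(-254))/(7 - 254)) = 1/(30005 + (216 - 16387064 + 62*64516 - 110744)/(-247)) = 1/(30005 - (216 - 16387064 + 3999992 - 110744)/247) = 1/(30005 - 1/247*(-12497600)) = 1/(30005 + 12497600/247) = 1/(19908835/247) = 247/19908835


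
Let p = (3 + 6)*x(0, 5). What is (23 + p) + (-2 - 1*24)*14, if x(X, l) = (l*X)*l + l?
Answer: -296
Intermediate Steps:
x(X, l) = l + X*l² (x(X, l) = (X*l)*l + l = X*l² + l = l + X*l²)
p = 45 (p = (3 + 6)*(5*(1 + 0*5)) = 9*(5*(1 + 0)) = 9*(5*1) = 9*5 = 45)
(23 + p) + (-2 - 1*24)*14 = (23 + 45) + (-2 - 1*24)*14 = 68 + (-2 - 24)*14 = 68 - 26*14 = 68 - 364 = -296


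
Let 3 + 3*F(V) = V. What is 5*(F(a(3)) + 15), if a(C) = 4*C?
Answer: 90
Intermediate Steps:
F(V) = -1 + V/3
5*(F(a(3)) + 15) = 5*((-1 + (4*3)/3) + 15) = 5*((-1 + (1/3)*12) + 15) = 5*((-1 + 4) + 15) = 5*(3 + 15) = 5*18 = 90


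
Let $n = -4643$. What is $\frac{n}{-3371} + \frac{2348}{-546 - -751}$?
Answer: $\frac{8866923}{691055} \approx 12.831$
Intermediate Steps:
$\frac{n}{-3371} + \frac{2348}{-546 - -751} = - \frac{4643}{-3371} + \frac{2348}{-546 - -751} = \left(-4643\right) \left(- \frac{1}{3371}\right) + \frac{2348}{-546 + 751} = \frac{4643}{3371} + \frac{2348}{205} = \frac{8866923}{691055}$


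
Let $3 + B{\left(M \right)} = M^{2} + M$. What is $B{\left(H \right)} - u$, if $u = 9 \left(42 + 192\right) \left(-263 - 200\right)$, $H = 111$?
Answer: $987507$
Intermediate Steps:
$B{\left(M \right)} = -3 + M + M^{2}$ ($B{\left(M \right)} = -3 + \left(M^{2} + M\right) = -3 + \left(M + M^{2}\right) = -3 + M + M^{2}$)
$u = -975078$ ($u = 9 \cdot 234 \left(-463\right) = 9 \left(-108342\right) = -975078$)
$B{\left(H \right)} - u = \left(-3 + 111 + 111^{2}\right) - -975078 = \left(-3 + 111 + 12321\right) + 975078 = 12429 + 975078 = 987507$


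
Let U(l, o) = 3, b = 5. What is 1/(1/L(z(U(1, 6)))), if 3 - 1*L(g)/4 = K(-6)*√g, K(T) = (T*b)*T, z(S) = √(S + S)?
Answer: 12 - 720*6^(¼) ≈ -1114.9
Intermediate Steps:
z(S) = √2*√S (z(S) = √(2*S) = √2*√S)
K(T) = 5*T² (K(T) = (T*5)*T = (5*T)*T = 5*T²)
L(g) = 12 - 720*√g (L(g) = 12 - 4*5*(-6)²*√g = 12 - 4*5*36*√g = 12 - 720*√g)
1/(1/L(z(U(1, 6)))) = 1/(1/(12 - 720*6^(¼))) = 12 - 720*6^(¼)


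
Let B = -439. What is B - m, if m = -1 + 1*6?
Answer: -444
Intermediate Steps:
m = 5 (m = -1 + 6 = 5)
B - m = -439 - 1*5 = -439 - 5 = -444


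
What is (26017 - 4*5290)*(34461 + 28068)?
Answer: 303703353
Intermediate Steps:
(26017 - 4*5290)*(34461 + 28068) = (26017 - 21160)*62529 = 4857*62529 = 303703353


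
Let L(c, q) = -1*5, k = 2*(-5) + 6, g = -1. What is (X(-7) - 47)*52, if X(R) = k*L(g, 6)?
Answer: -1404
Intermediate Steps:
k = -4 (k = -10 + 6 = -4)
L(c, q) = -5
X(R) = 20 (X(R) = -4*(-5) = 20)
(X(-7) - 47)*52 = (20 - 47)*52 = -27*52 = -1404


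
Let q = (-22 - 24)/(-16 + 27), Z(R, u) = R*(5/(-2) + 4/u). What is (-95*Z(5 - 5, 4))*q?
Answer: 0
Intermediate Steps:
Z(R, u) = R*(-5/2 + 4/u) (Z(R, u) = R*(5*(-1/2) + 4/u) = R*(-5/2 + 4/u))
q = -46/11 ≈ -4.1818
(-95*Z(5 - 5, 4))*q = -95*(5 - 5)*(8 - 5*4)/(2*4)*(-46/11) = -95*0*(8 - 20)/(2*4)*(-46/11) = -95*0*(-12)/(2*4)*(-46/11) = -95*0*(-46/11) = 0*(-46/11) = 0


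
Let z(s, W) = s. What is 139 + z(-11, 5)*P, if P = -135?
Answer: 1624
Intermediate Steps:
139 + z(-11, 5)*P = 139 - 11*(-135) = 139 + 1485 = 1624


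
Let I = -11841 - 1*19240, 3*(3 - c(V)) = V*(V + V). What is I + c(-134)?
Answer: -129146/3 ≈ -43049.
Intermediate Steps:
c(V) = 3 - 2*V²/3 (c(V) = 3 - V*(V + V)/3 = 3 - V*2*V/3 = 3 - 2*V²/3)
I = -31081 (I = -11841 - 19240 = -31081)
I + c(-134) = -31081 + (3 - ⅔*(-134)²) = -31081 + (3 - ⅔*17956) = -31081 + (3 - 35912/3) = -31081 - 35903/3 = -129146/3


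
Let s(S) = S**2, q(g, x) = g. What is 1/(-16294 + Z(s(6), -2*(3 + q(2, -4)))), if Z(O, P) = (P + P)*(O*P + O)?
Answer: -1/9814 ≈ -0.00010190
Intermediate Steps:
Z(O, P) = 2*P*(O + O*P) (Z(O, P) = (2*P)*(O + O*P) = 2*P*(O + O*P))
1/(-16294 + Z(s(6), -2*(3 + q(2, -4)))) = 1/(-16294 + 2*6**2*(-2*(3 + 2))*(1 - 2*(3 + 2))) = 1/(-16294 + 2*36*(-2*5)*(1 - 2*5)) = 1/(-16294 + 2*36*(-10)*(1 - 10)) = 1/(-16294 + 2*36*(-10)*(-9)) = 1/(-16294 + 6480) = 1/(-9814) = -1/9814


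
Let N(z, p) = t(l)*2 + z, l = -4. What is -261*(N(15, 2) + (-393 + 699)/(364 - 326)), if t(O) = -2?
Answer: -94482/19 ≈ -4972.7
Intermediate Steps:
N(z, p) = -4 + z (N(z, p) = -2*2 + z = -4 + z)
-261*(N(15, 2) + (-393 + 699)/(364 - 326)) = -261*((-4 + 15) + (-393 + 699)/(364 - 326)) = -261*(11 + 306/38) = -261*(11 + 306*(1/38)) = -261*(11 + 153/19) = -261*362/19 = -94482/19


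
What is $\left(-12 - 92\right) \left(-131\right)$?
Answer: $13624$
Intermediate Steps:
$\left(-12 - 92\right) \left(-131\right) = \left(-104\right) \left(-131\right) = 13624$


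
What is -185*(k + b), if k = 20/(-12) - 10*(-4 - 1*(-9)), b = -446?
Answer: 276205/3 ≈ 92068.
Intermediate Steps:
k = -155/3 (k = 20*(-1/12) - 10*(-4 + 9) = -5/3 - 10*5 = -5/3 - 50 = -155/3 ≈ -51.667)
-185*(k + b) = -185*(-155/3 - 446) = -185*(-1493/3) = 276205/3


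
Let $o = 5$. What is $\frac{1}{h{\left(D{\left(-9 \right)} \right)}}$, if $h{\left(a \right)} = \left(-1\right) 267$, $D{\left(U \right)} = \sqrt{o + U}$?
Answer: $- \frac{1}{267} \approx -0.0037453$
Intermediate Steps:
$D{\left(U \right)} = \sqrt{5 + U}$
$h{\left(a \right)} = -267$
$\frac{1}{h{\left(D{\left(-9 \right)} \right)}} = \frac{1}{-267} = - \frac{1}{267}$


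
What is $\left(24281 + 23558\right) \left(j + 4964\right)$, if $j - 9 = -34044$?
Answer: $-1390727569$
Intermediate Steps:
$j = -34035$ ($j = 9 - 34044 = -34035$)
$\left(24281 + 23558\right) \left(j + 4964\right) = \left(24281 + 23558\right) \left(-34035 + 4964\right) = 47839 \left(-29071\right) = -1390727569$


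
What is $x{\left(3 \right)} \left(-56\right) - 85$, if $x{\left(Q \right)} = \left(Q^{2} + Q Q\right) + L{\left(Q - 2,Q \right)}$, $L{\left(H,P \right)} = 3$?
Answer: $-1261$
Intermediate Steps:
$x{\left(Q \right)} = 3 + 2 Q^{2}$ ($x{\left(Q \right)} = \left(Q^{2} + Q Q\right) + 3 = \left(Q^{2} + Q^{2}\right) + 3 = 2 Q^{2} + 3 = 3 + 2 Q^{2}$)
$x{\left(3 \right)} \left(-56\right) - 85 = \left(3 + 2 \cdot 3^{2}\right) \left(-56\right) - 85 = \left(3 + 2 \cdot 9\right) \left(-56\right) - 85 = \left(3 + 18\right) \left(-56\right) - 85 = 21 \left(-56\right) - 85 = -1176 - 85 = -1261$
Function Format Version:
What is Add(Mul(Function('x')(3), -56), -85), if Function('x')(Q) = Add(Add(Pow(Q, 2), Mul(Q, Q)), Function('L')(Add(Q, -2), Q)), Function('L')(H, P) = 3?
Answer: -1261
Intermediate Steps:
Function('x')(Q) = Add(3, Mul(2, Pow(Q, 2))) (Function('x')(Q) = Add(Add(Pow(Q, 2), Mul(Q, Q)), 3) = Add(Add(Pow(Q, 2), Pow(Q, 2)), 3) = Add(Mul(2, Pow(Q, 2)), 3) = Add(3, Mul(2, Pow(Q, 2))))
Add(Mul(Function('x')(3), -56), -85) = Add(Mul(Add(3, Mul(2, Pow(3, 2))), -56), -85) = Add(Mul(Add(3, Mul(2, 9)), -56), -85) = Add(Mul(Add(3, 18), -56), -85) = Add(Mul(21, -56), -85) = Add(-1176, -85) = -1261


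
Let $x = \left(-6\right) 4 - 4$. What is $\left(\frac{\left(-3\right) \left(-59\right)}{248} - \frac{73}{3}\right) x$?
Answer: $\frac{123011}{186} \approx 661.35$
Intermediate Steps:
$x = -28$ ($x = -24 - 4 = -28$)
$\left(\frac{\left(-3\right) \left(-59\right)}{248} - \frac{73}{3}\right) x = \left(\frac{\left(-3\right) \left(-59\right)}{248} - \frac{73}{3}\right) \left(-28\right) = \left(177 \cdot \frac{1}{248} - \frac{73}{3}\right) \left(-28\right) = \left(\frac{177}{248} - \frac{73}{3}\right) \left(-28\right) = \left(- \frac{17573}{744}\right) \left(-28\right) = \frac{123011}{186}$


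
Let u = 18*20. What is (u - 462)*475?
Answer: -48450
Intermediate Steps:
u = 360
(u - 462)*475 = (360 - 462)*475 = -102*475 = -48450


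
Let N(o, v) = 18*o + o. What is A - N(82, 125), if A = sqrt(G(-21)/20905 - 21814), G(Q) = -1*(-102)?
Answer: -1558 + 8*I*sqrt(148955169985)/20905 ≈ -1558.0 + 147.7*I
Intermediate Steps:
N(o, v) = 19*o
G(Q) = 102
A = 8*I*sqrt(148955169985)/20905 (A = sqrt(102/20905 - 21814) = sqrt(-456021568/20905) = 8*I*sqrt(148955169985)/20905 ≈ 147.7*I)
A - N(82, 125) = 8*I*sqrt(148955169985)/20905 - 19*82 = 8*I*sqrt(148955169985)/20905 - 1*1558 = 8*I*sqrt(148955169985)/20905 - 1558 = -1558 + 8*I*sqrt(148955169985)/20905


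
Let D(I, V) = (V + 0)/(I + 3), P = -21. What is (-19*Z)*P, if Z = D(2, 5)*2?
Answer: 798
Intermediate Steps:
D(I, V) = V/(3 + I)
Z = 2 (Z = (5/(3 + 2))*2 = (5/5)*2 = (5*(⅕))*2 = 1*2 = 2)
(-19*Z)*P = -19*2*(-21) = -38*(-21) = 798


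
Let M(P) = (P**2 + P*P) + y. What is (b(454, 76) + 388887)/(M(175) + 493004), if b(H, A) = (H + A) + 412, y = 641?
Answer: 11813/16815 ≈ 0.70253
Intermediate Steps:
b(H, A) = 412 + A + H (b(H, A) = (A + H) + 412 = 412 + A + H)
M(P) = 641 + 2*P**2 (M(P) = (P**2 + P*P) + 641 = (P**2 + P**2) + 641 = 2*P**2 + 641 = 641 + 2*P**2)
(b(454, 76) + 388887)/(M(175) + 493004) = ((412 + 76 + 454) + 388887)/((641 + 2*175**2) + 493004) = (942 + 388887)/((641 + 2*30625) + 493004) = 389829/((641 + 61250) + 493004) = 389829/(61891 + 493004) = 389829/554895 = 389829*(1/554895) = 11813/16815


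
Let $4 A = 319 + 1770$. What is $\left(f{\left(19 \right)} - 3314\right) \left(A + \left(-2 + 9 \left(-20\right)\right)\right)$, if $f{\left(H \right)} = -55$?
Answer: $- \frac{4585209}{4} \approx -1.1463 \cdot 10^{6}$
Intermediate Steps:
$A = \frac{2089}{4}$ ($A = \frac{319 + 1770}{4} = \frac{1}{4} \cdot 2089 = \frac{2089}{4} \approx 522.25$)
$\left(f{\left(19 \right)} - 3314\right) \left(A + \left(-2 + 9 \left(-20\right)\right)\right) = \left(-55 - 3314\right) \left(\frac{2089}{4} + \left(-2 + 9 \left(-20\right)\right)\right) = - 3369 \left(\frac{2089}{4} - 182\right) = \left(-3369\right) \frac{1361}{4} = - \frac{4585209}{4}$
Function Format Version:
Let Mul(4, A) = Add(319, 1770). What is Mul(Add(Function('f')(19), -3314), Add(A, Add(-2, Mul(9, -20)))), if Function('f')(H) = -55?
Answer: Rational(-4585209, 4) ≈ -1.1463e+6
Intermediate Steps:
A = Rational(2089, 4) (A = Mul(Rational(1, 4), Add(319, 1770)) = Mul(Rational(1, 4), 2089) = Rational(2089, 4) ≈ 522.25)
Mul(Add(Function('f')(19), -3314), Add(A, Add(-2, Mul(9, -20)))) = Mul(Add(-55, -3314), Add(Rational(2089, 4), Add(-2, Mul(9, -20)))) = Mul(-3369, Add(Rational(2089, 4), Add(-2, -180))) = Mul(-3369, Add(Rational(2089, 4), -182)) = Mul(-3369, Rational(1361, 4)) = Rational(-4585209, 4)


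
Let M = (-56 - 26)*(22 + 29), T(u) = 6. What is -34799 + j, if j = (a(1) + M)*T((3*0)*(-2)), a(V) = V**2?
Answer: -59885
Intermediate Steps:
M = -4182 (M = -82*51 = -4182)
j = -25086 (j = (1**2 - 4182)*6 = (1 - 4182)*6 = -4181*6 = -25086)
-34799 + j = -34799 - 25086 = -59885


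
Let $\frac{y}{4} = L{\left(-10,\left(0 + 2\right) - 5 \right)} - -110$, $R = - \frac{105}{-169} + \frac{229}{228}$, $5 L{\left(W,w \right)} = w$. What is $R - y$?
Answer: $- \frac{83994811}{192660} \approx -435.97$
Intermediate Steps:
$L{\left(W,w \right)} = \frac{w}{5}$
$R = \frac{62641}{38532}$ ($R = \left(-105\right) \left(- \frac{1}{169}\right) + 229 \cdot \frac{1}{228} = \frac{105}{169} + \frac{229}{228} = \frac{62641}{38532} \approx 1.6257$)
$y = \frac{2188}{5}$ ($y = 4 \left(\frac{\left(0 + 2\right) - 5}{5} - -110\right) = 4 \left(\frac{2 - 5}{5} + 110\right) = 4 \left(\frac{1}{5} \left(-3\right) + 110\right) = 4 \left(- \frac{3}{5} + 110\right) = 4 \cdot \frac{547}{5} = \frac{2188}{5} \approx 437.6$)
$R - y = \frac{62641}{38532} - \frac{2188}{5} = - \frac{83994811}{192660}$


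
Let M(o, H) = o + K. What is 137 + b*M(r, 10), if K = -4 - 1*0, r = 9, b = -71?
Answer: -218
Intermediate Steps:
K = -4 (K = -4 + 0 = -4)
M(o, H) = -4 + o (M(o, H) = o - 4 = -4 + o)
137 + b*M(r, 10) = 137 - 71*(-4 + 9) = 137 - 71*5 = 137 - 355 = -218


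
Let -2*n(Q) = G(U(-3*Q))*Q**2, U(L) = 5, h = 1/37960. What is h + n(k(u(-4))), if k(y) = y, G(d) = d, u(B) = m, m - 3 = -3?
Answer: 1/37960 ≈ 2.6344e-5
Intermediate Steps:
h = 1/37960 ≈ 2.6344e-5
m = 0 (m = 3 - 3 = 0)
u(B) = 0
n(Q) = -5*Q**2/2
h + n(k(u(-4))) = 1/37960 - 5/2*0**2 = 1/37960 - 5/2*0 = 1/37960 + 0 = 1/37960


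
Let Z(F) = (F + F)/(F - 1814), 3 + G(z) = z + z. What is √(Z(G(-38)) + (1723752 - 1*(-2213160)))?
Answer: √14107723668582/1893 ≈ 1984.2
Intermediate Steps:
G(z) = -3 + 2*z (G(z) = -3 + (z + z) = -3 + 2*z)
Z(F) = 2*F/(-1814 + F) (Z(F) = (2*F)/(-1814 + F) = 2*F/(-1814 + F))
√(Z(G(-38)) + (1723752 - 1*(-2213160))) = √(2*(-3 + 2*(-38))/(-1814 + (-3 + 2*(-38))) + (1723752 - 1*(-2213160))) = √(2*(-3 - 76)/(-1814 + (-3 - 76)) + (1723752 + 2213160)) = √(2*(-79)/(-1814 - 79) + 3936912) = √(2*(-79)/(-1893) + 3936912) = √(2*(-79)*(-1/1893) + 3936912) = √(158/1893 + 3936912) = √(7452574574/1893) = √14107723668582/1893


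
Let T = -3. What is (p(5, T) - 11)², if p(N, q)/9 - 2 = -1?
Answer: 4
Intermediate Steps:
p(N, q) = 9 (p(N, q) = 18 + 9*(-1) = 18 - 9 = 9)
(p(5, T) - 11)² = (9 - 11)² = (-2)² = 4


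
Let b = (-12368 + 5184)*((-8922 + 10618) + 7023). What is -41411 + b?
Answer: -62678707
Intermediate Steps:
b = -62637296 (b = -7184*(1696 + 7023) = -7184*8719 = -62637296)
-41411 + b = -41411 - 62637296 = -62678707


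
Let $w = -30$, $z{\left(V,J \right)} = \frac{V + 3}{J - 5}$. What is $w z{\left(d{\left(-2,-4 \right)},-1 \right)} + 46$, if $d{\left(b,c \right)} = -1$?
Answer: $56$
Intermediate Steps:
$z{\left(V,J \right)} = \frac{3 + V}{-5 + J}$
$w z{\left(d{\left(-2,-4 \right)},-1 \right)} + 46 = - 30 \frac{3 - 1}{-5 - 1} + 46 = - 30 \frac{1}{-6} \cdot 2 + 46 = - 30 \left(\left(- \frac{1}{6}\right) 2\right) + 46 = \left(-30\right) \left(- \frac{1}{3}\right) + 46 = 10 + 46 = 56$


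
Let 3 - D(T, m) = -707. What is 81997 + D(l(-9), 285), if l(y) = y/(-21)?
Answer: 82707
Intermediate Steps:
l(y) = -y/21 (l(y) = y*(-1/21) = -y/21)
D(T, m) = 710 (D(T, m) = 3 - 1*(-707) = 3 + 707 = 710)
81997 + D(l(-9), 285) = 81997 + 710 = 82707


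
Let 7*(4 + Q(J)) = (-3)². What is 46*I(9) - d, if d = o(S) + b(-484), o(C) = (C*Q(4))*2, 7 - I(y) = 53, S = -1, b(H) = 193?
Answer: -16201/7 ≈ -2314.4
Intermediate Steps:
Q(J) = -19/7 (Q(J) = -4 + (⅐)*(-3)² = -4 + (⅐)*9 = -4 + 9/7 = -19/7)
I(y) = -46 (I(y) = 7 - 1*53 = 7 - 53 = -46)
o(C) = -38*C/7 (o(C) = (C*(-19/7))*2 = -19*C/7*2 = -38*C/7)
d = 1389/7 (d = -38/7*(-1) + 193 = 38/7 + 193 = 1389/7 ≈ 198.43)
46*I(9) - d = 46*(-46) - 1*1389/7 = -2116 - 1389/7 = -16201/7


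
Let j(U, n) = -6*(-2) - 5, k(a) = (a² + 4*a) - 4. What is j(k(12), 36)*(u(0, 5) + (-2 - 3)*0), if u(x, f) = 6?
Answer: 42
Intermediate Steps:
k(a) = -4 + a² + 4*a
j(U, n) = 7 (j(U, n) = 12 - 5 = 7)
j(k(12), 36)*(u(0, 5) + (-2 - 3)*0) = 7*(6 + (-2 - 3)*0) = 7*(6 - 5*0) = 7*(6 + 0) = 7*6 = 42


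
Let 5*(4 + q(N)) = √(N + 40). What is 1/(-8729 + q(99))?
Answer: -218325/1906632086 - 5*√139/1906632086 ≈ -0.00011454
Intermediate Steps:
q(N) = -4 + √(40 + N)/5 (q(N) = -4 + √(N + 40)/5 = -4 + √(40 + N)/5)
1/(-8729 + q(99)) = 1/(-8729 + (-4 + √(40 + 99)/5)) = 1/(-8729 + (-4 + √139/5)) = 1/(-8733 + √139/5)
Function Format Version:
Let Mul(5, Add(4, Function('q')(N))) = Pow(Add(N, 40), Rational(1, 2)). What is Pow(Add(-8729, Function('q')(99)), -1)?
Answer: Add(Rational(-218325, 1906632086), Mul(Rational(-5, 1906632086), Pow(139, Rational(1, 2)))) ≈ -0.00011454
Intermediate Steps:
Function('q')(N) = Add(-4, Mul(Rational(1, 5), Pow(Add(40, N), Rational(1, 2)))) (Function('q')(N) = Add(-4, Mul(Rational(1, 5), Pow(Add(N, 40), Rational(1, 2)))) = Add(-4, Mul(Rational(1, 5), Pow(Add(40, N), Rational(1, 2)))))
Pow(Add(-8729, Function('q')(99)), -1) = Pow(Add(-8729, Add(-4, Mul(Rational(1, 5), Pow(Add(40, 99), Rational(1, 2))))), -1) = Pow(Add(-8729, Add(-4, Mul(Rational(1, 5), Pow(139, Rational(1, 2))))), -1) = Pow(Add(-8733, Mul(Rational(1, 5), Pow(139, Rational(1, 2)))), -1)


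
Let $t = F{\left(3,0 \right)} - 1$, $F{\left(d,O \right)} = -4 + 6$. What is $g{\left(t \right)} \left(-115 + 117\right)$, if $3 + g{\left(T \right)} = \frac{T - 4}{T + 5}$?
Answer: $-7$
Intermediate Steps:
$F{\left(d,O \right)} = 2$
$t = 1$ ($t = 2 - 1 = 1$)
$g{\left(T \right)} = -3 + \frac{-4 + T}{5 + T}$ ($g{\left(T \right)} = -3 + \frac{T - 4}{T + 5} = -3 + \frac{-4 + T}{5 + T}$)
$g{\left(t \right)} \left(-115 + 117\right) = \frac{-19 - 2}{5 + 1} \left(-115 + 117\right) = \frac{-19 - 2}{6} \cdot 2 = \frac{1}{6} \left(-21\right) 2 = \left(- \frac{7}{2}\right) 2 = -7$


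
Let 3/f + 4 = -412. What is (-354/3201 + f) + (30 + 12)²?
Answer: 782937919/443872 ≈ 1763.9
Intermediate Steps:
f = -3/416 (f = 3/(-4 - 412) = 3/(-416) = 3*(-1/416) = -3/416 ≈ -0.0072115)
(-354/3201 + f) + (30 + 12)² = (-354/3201 - 3/416) + (30 + 12)² = (-354*1/3201 - 3/416) + 42² = (-118/1067 - 3/416) + 1764 = -52289/443872 + 1764 = 782937919/443872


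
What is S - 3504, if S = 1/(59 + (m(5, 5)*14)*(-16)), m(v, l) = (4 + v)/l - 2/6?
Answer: -14166687/4043 ≈ -3504.0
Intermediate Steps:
m(v, l) = -⅓ + (4 + v)/l (m(v, l) = (4 + v)/l - 2*⅙ = (4 + v)/l - ⅓ = -⅓ + (4 + v)/l)
S = -15/4043 (S = 1/(59 + (((4 + 5 - ⅓*5)/5)*14)*(-16)) = 1/(59 + (((4 + 5 - 5/3)/5)*14)*(-16)) = 1/(59 + (((⅕)*(22/3))*14)*(-16)) = 1/(59 + ((22/15)*14)*(-16)) = 1/(59 + (308/15)*(-16)) = 1/(59 - 4928/15) = 1/(-4043/15) = -15/4043 ≈ -0.0037101)
S - 3504 = -15/4043 - 3504 = -14166687/4043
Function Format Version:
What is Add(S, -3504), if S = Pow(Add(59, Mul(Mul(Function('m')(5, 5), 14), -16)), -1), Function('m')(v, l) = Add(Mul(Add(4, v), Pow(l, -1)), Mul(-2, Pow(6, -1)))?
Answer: Rational(-14166687, 4043) ≈ -3504.0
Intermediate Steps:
Function('m')(v, l) = Add(Rational(-1, 3), Mul(Pow(l, -1), Add(4, v))) (Function('m')(v, l) = Add(Mul(Pow(l, -1), Add(4, v)), Mul(-2, Rational(1, 6))) = Add(Mul(Pow(l, -1), Add(4, v)), Rational(-1, 3)) = Add(Rational(-1, 3), Mul(Pow(l, -1), Add(4, v))))
S = Rational(-15, 4043) (S = Pow(Add(59, Mul(Mul(Mul(Pow(5, -1), Add(4, 5, Mul(Rational(-1, 3), 5))), 14), -16)), -1) = Pow(Add(59, Mul(Mul(Mul(Rational(1, 5), Add(4, 5, Rational(-5, 3))), 14), -16)), -1) = Pow(Add(59, Mul(Mul(Mul(Rational(1, 5), Rational(22, 3)), 14), -16)), -1) = Pow(Add(59, Mul(Mul(Rational(22, 15), 14), -16)), -1) = Pow(Add(59, Mul(Rational(308, 15), -16)), -1) = Pow(Add(59, Rational(-4928, 15)), -1) = Pow(Rational(-4043, 15), -1) = Rational(-15, 4043) ≈ -0.0037101)
Add(S, -3504) = Add(Rational(-15, 4043), -3504) = Rational(-14166687, 4043)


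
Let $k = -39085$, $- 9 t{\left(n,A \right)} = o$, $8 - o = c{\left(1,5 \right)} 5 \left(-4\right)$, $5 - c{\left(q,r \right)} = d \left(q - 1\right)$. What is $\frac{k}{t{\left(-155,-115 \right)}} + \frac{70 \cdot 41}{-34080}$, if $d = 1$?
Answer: $\frac{3699951}{1136} \approx 3257.0$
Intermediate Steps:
$c{\left(q,r \right)} = 6 - q$ ($c{\left(q,r \right)} = 5 - 1 \left(q - 1\right) = 5 - 1 \left(-1 + q\right) = 5 - \left(-1 + q\right) = 6 - q$)
$o = 108$ ($o = 8 - \left(6 - 1\right) 5 \left(-4\right) = 8 - 5 \cdot 5 \left(-4\right) = 8 - 25 \left(-4\right) = 8 - -100 = 8 + 100 = 108$)
$t{\left(n,A \right)} = -12$ ($t{\left(n,A \right)} = \left(- \frac{1}{9}\right) 108 = -12$)
$\frac{k}{t{\left(-155,-115 \right)}} + \frac{70 \cdot 41}{-34080} = - \frac{39085}{-12} + \frac{70 \cdot 41}{-34080} = \left(-39085\right) \left(- \frac{1}{12}\right) + 2870 \left(- \frac{1}{34080}\right) = \frac{39085}{12} - \frac{287}{3408} = \frac{3699951}{1136}$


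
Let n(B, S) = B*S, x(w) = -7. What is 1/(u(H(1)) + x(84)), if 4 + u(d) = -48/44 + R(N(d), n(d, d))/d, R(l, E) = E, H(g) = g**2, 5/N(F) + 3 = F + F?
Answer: -11/122 ≈ -0.090164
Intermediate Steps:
N(F) = 5/(-3 + 2*F) (N(F) = 5/(-3 + (F + F)) = 5/(-3 + 2*F))
u(d) = -56/11 + d (u(d) = -4 + (-48/44 + (d*d)/d) = -4 + (-48*1/44 + d**2/d) = -4 + (-12/11 + d) = -56/11 + d)
1/(u(H(1)) + x(84)) = 1/((-56/11 + 1**2) - 7) = 1/((-56/11 + 1) - 7) = 1/(-45/11 - 7) = 1/(-122/11) = -11/122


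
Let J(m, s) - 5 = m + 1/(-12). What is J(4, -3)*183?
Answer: 6527/4 ≈ 1631.8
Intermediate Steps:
J(m, s) = 59/12 + m (J(m, s) = 5 + (m + 1/(-12)) = 5 + (m + 1*(-1/12)) = 5 + (m - 1/12) = 5 + (-1/12 + m) = 59/12 + m)
J(4, -3)*183 = (59/12 + 4)*183 = (107/12)*183 = 6527/4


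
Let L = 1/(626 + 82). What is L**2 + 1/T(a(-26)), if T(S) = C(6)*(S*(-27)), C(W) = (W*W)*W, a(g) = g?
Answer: 2267/263915496 ≈ 8.5899e-6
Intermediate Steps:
C(W) = W**3 (C(W) = W**2*W = W**3)
L = 1/708 ≈ 0.0014124
T(S) = -5832*S (T(S) = 6**3*(S*(-27)) = 216*(-27*S) = -5832*S)
L**2 + 1/T(a(-26)) = (1/708)**2 + 1/(-5832*(-26)) = 1/501264 + 1/151632 = 2267/263915496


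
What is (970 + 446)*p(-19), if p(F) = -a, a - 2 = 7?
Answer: -12744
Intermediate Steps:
a = 9 (a = 2 + 7 = 9)
p(F) = -9 (p(F) = -1*9 = -9)
(970 + 446)*p(-19) = (970 + 446)*(-9) = 1416*(-9) = -12744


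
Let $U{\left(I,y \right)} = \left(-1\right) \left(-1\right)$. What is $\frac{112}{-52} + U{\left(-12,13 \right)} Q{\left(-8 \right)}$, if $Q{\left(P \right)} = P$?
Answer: $- \frac{132}{13} \approx -10.154$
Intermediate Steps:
$U{\left(I,y \right)} = 1$
$\frac{112}{-52} + U{\left(-12,13 \right)} Q{\left(-8 \right)} = \frac{112}{-52} + 1 \left(-8\right) = 112 \left(- \frac{1}{52}\right) - 8 = - \frac{28}{13} - 8 = - \frac{132}{13}$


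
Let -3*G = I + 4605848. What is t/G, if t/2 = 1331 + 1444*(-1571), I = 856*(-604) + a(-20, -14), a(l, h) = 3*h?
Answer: 6801579/2044391 ≈ 3.3269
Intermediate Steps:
I = -517066 (I = 856*(-604) + 3*(-14) = -517024 - 42 = -517066)
t = -4534386 (t = 2*(1331 + 1444*(-1571)) = 2*(1331 - 2268524) = 2*(-2267193) = -4534386)
G = -4088782/3 (G = -(-517066 + 4605848)/3 = -1/3*4088782 = -4088782/3 ≈ -1.3629e+6)
t/G = -4534386/(-4088782/3) = -4534386*(-3/4088782) = 6801579/2044391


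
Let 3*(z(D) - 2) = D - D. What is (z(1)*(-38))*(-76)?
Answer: 5776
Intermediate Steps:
z(D) = 2 (z(D) = 2 + (D - D)/3 = 2 + (1/3)*0 = 2 + 0 = 2)
(z(1)*(-38))*(-76) = (2*(-38))*(-76) = -76*(-76) = 5776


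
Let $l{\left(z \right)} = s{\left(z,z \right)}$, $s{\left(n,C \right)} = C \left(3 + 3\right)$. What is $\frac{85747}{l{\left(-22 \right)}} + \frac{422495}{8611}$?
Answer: $- \frac{682598077}{1136652} \approx -600.53$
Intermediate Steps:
$s{\left(n,C \right)} = 6 C$ ($s{\left(n,C \right)} = C 6 = 6 C$)
$l{\left(z \right)} = 6 z$
$\frac{85747}{l{\left(-22 \right)}} + \frac{422495}{8611} = \frac{85747}{6 \left(-22\right)} + \frac{422495}{8611} = \frac{85747}{-132} + 422495 \cdot \frac{1}{8611} = 85747 \left(- \frac{1}{132}\right) + \frac{422495}{8611} = - \frac{85747}{132} + \frac{422495}{8611} = - \frac{682598077}{1136652}$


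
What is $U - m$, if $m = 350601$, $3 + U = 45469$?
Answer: $-305135$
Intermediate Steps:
$U = 45466$ ($U = -3 + 45469 = 45466$)
$U - m = 45466 - 350601 = -305135$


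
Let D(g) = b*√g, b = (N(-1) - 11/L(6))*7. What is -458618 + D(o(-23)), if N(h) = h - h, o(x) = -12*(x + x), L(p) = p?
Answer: -458618 - 77*√138/3 ≈ -4.5892e+5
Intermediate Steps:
o(x) = -24*x
N(h) = 0
b = -77/6 (b = (0 - 11/6)*7 = -11/6*7 = -77/6 ≈ -12.833)
D(g) = -77*√g/6
-458618 + D(o(-23)) = -458618 - 77*2*√138/6 = -458618 - 77*√138/3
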